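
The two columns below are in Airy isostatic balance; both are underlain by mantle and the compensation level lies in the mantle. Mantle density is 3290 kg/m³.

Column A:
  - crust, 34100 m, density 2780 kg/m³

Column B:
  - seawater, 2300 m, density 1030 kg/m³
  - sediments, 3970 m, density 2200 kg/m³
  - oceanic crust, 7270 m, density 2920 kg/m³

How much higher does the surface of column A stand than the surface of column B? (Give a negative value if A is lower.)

For any compensation level in the mantle, the mantle terms cancel and isostasy reduces to e = (Σt_A − Σt_B) − (Σ(ρt)_A − Σ(ρt)_B) / ρ_m.
Σt_A = 34100 m; Σt_B = 13540 m; Σ(ρt)_A = 94798000; Σ(ρt)_B = 32331400 (in m·kg/m³).
e = (34100 − 13540) − (94798000 − 32331400) / 3290 = 1570 m.

1570 m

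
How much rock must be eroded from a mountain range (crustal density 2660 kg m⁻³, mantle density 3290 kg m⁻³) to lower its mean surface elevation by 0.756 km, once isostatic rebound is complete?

3.95 km

Net drop Δ = e − u = e − e ρ_c/ρ_m = e (ρ_m − ρ_c)/ρ_m.
e = Δ ρ_m/(ρ_m − ρ_c) = 0.756 km × 3290/630 = 3.95 km.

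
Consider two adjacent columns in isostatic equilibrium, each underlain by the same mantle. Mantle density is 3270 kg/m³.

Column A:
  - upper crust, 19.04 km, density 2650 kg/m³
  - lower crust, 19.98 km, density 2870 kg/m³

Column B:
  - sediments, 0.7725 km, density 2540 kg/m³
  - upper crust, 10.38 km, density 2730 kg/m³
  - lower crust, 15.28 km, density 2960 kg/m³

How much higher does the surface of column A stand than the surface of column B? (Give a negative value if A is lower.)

For any compensation level in the mantle, the mantle terms cancel and isostasy reduces to e = (Σt_A − Σt_B) − (Σ(ρt)_A − Σ(ρt)_B) / ρ_m.
Σt_A = 39.02 km; Σt_B = 26.4325 km; Σ(ρt)_A = 107798.6; Σ(ρt)_B = 75528.35 (in km·kg/m³).
e = (39.02 − 26.4325) − (107798.6 − 75528.35) / 3270 = 2.72 km.

2.72 km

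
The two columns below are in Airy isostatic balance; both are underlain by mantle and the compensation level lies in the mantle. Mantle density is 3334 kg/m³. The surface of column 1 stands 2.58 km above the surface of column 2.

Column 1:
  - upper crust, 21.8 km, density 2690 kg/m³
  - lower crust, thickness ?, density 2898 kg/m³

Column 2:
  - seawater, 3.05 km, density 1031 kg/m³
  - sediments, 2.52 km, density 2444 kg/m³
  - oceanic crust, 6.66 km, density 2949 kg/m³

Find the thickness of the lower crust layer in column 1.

14.7 km

Take the compensation level at the base of the deeper column (depth z_c below the surface of column 1) and equate Σ ρ_i t_i down to z_c; mantle fills any gap and the z_c terms cancel.
Column 1: 21.8×2690 + x×2898 + (z_c − 21.8 − x)×3334
Column 2: 2.58×0 + 3.05×1031 + 2.52×2444 + 6.66×2949 + (z_c − 2.58 − 12.23)×3334
The z_c×3334 term appears on both sides and cancels. Collect the known terms of each column as K = Σ(ρt)_known − 3334 × (depth of known layers): K_1 = 58642 − 3334×21.8 = −14039.2; K_2 = 28943.77 − 3334×(2.58 + 12.23) = −20432.77.
Balance: K_1 − x×(3334 − 2898) = K_2, so x = (K_1 − K_2)/(3334 − 2898) = 6393.57/436 = 14.7 km.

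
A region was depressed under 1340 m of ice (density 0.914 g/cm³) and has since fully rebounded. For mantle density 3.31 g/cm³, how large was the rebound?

370 m

Removing the load lets mantle flow back in; uplift u satisfies ρ_ice t = ρ_m u.
u = t ρ_ice/ρ_m = 1340 m × 0.914/3.31 = 370 m.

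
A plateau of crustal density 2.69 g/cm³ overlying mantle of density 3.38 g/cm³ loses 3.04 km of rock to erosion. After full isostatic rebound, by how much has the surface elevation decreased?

Rebound u = e ρ_c/ρ_m = 3.04 km × 2.69/3.38 = 2.419 km.
Net surface drop = e − u = 3.04 km − 2.419 km = e (ρ_m − ρ_c)/ρ_m = 0.621 km.

0.621 km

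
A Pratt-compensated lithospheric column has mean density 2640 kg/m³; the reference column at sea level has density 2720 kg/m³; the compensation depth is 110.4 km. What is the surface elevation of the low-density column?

3.35 km

ρ_ref D = ρ (D + h) → h = D (ρ_ref − ρ)/ρ.
h = 110.4 km × (2720 − 2640)/2640 = 3.35 km.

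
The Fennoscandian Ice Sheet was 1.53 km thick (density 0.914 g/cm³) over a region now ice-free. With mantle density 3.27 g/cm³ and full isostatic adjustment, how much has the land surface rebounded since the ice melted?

Removing the load lets mantle flow back in; uplift u satisfies ρ_ice t = ρ_m u.
u = t ρ_ice/ρ_m = 1.53 km × 0.914/3.27 = 0.428 km.

0.428 km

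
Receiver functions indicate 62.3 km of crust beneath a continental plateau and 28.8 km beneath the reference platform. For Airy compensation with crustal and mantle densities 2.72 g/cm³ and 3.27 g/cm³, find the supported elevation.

5.63 km

Excess crust Δ = 62.3 km − 28.8 km = 33.5 km, split between elevation h and root r with h + r = Δ.
Airy balance ρ_c h = (ρ_m − ρ_c) r gives r = h ρ_c/(ρ_m − ρ_c), so h (1 + ρ_c/(ρ_m − ρ_c)) = Δ, i.e. h = Δ (ρ_m − ρ_c)/ρ_m.
h = 33.5 km × 0.55/3.27 = 5.63 km.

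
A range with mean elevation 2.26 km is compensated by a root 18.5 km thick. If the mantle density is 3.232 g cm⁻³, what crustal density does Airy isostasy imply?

ρ_c h = (ρ_m − ρ_c) r → ρ_c (h + r) = ρ_m r → ρ_c = ρ_m r / (h + r).
ρ_c = 3.232 × 18.5 km / (2.26 km + 18.5 km) = 2.88 g cm⁻³.

2.88 g cm⁻³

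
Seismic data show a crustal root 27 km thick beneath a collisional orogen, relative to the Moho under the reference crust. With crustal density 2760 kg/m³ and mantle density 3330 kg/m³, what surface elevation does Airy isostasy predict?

Balancing pressure at the compensation depth: ρ_c h = (ρ_m − ρ_c) r.
h = r (ρ_m − ρ_c) / ρ_c = 27 km × (3330 − 2760) / 2760 = 5.58 km.

5.58 km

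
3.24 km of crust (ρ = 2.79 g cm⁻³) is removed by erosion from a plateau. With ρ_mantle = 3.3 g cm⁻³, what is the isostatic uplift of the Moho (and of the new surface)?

2.74 km

Unloading: uplift u = e ρ_c/ρ_m = 3.24 km × 2.79/3.3 = 2.74 km.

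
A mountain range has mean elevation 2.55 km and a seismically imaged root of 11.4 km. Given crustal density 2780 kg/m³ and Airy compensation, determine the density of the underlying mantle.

3400 kg/m³

Airy balance: ρ_c h = (ρ_m − ρ_c) r → ρ_m = ρ_c (1 + h/r).
ρ_m = 2780 × (1 + 2.55 km/11.4 km) = 3400 kg/m³.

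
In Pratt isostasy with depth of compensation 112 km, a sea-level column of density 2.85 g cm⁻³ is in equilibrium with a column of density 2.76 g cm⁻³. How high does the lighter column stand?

ρ_ref D = ρ (D + h) → h = D (ρ_ref − ρ)/ρ.
h = 112 km × (2.85 − 2.76)/2.76 = 3.65 km.

3.65 km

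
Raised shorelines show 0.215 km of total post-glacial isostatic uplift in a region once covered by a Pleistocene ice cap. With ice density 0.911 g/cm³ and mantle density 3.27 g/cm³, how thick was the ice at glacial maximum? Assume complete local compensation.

u = t ρ_ice/ρ_m → t = u ρ_m/ρ_ice = 0.215 km × 3.27/0.911 = 0.772 km.

0.772 km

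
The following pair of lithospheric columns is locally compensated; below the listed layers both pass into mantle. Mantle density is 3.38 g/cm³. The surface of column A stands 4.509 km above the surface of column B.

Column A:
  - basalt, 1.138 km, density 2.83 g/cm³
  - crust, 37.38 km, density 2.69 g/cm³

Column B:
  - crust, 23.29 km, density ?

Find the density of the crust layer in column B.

2.9 g/cm³

Take the compensation level at the base of the deeper column (depth z_c below the surface of column A) and equate Σ ρ_i t_i down to z_c; mantle fills any gap and the z_c terms cancel.
Column A: 1.138×2.83 + 37.38×2.69 + (z_c − 38.518)×3.38
Column B: 4.509×0 + 23.29×ρ + (z_c − 4.509 − 23.29)×3.38
The z_c×3.38 term appears on both sides and cancels. Collect the known terms of each column as K = Σ(ρt)_known − 3.38 × (depth of known layers): K_A = 103.77274 − 3.38×38.518 = −26.4181; K_B = 0 − 3.38×(4.509 + 23.29) = −93.96062.
Balance: K_A = K_B + 23.29×ρ, so ρ = (K_A − K_B)/23.29 = 67.5425/23.29 = 2.9 g/cm³.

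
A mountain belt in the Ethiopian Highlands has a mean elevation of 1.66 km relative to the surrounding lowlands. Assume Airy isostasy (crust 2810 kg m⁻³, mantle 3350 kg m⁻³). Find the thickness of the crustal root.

8.64 km

Equating mass per unit area of the two columns: the weight of the topography is balanced by the buoyancy of the root, ρ_c h = (ρ_m − ρ_c) r.
r = h · ρ_c / (ρ_m − ρ_c) = 1.66 km × 2810 / (3350 − 2810) = 8.64 km.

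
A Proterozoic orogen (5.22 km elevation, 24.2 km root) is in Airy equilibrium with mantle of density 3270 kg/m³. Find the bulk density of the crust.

ρ_c h = (ρ_m − ρ_c) r → ρ_c (h + r) = ρ_m r → ρ_c = ρ_m r / (h + r).
ρ_c = 3270 × 24.2 km / (5.22 km + 24.2 km) = 2690 kg/m³.

2690 kg/m³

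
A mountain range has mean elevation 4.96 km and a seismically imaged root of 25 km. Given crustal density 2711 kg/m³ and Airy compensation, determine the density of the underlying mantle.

Airy balance: ρ_c h = (ρ_m − ρ_c) r → ρ_m = ρ_c (1 + h/r).
ρ_m = 2711 × (1 + 4.96 km/25 km) = 3250 kg/m³.

3250 kg/m³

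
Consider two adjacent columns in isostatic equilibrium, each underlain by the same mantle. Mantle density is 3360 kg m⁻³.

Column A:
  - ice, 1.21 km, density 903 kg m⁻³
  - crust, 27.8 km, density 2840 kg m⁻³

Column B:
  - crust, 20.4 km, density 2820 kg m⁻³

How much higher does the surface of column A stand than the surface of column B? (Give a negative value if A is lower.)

For any compensation level in the mantle, the mantle terms cancel and isostasy reduces to e = (Σt_A − Σt_B) − (Σ(ρt)_A − Σ(ρt)_B) / ρ_m.
Σt_A = 29.01 km; Σt_B = 20.4 km; Σ(ρt)_A = 80044.63; Σ(ρt)_B = 57528 (in km·kg m⁻³).
e = (29.01 − 20.4) − (80044.63 − 57528) / 3360 = 1.91 km.

1.91 km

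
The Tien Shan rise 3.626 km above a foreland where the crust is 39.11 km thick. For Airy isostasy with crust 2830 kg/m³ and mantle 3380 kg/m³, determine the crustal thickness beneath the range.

61.4 km

Root depth r = h ρ_c / (ρ_m − ρ_c) = 3.626 km × 2830 / 550 = 18.66 km.
Total thickness = T + h + r = 39.11 km + 3.626 km + 18.66 km = 61.4 km.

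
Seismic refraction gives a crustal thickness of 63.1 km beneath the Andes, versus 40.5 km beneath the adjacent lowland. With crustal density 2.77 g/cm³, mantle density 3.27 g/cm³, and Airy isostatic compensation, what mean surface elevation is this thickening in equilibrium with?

Excess crust Δ = 63.1 km − 40.5 km = 22.6 km, split between elevation h and root r with h + r = Δ.
Airy balance ρ_c h = (ρ_m − ρ_c) r gives r = h ρ_c/(ρ_m − ρ_c), so h (1 + ρ_c/(ρ_m − ρ_c)) = Δ, i.e. h = Δ (ρ_m − ρ_c)/ρ_m.
h = 22.6 km × 0.5/3.27 = 3.46 km.

3.46 km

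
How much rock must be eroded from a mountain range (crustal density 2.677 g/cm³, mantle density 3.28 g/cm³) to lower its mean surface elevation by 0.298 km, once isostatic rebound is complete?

1.62 km

Net drop Δ = e − u = e − e ρ_c/ρ_m = e (ρ_m − ρ_c)/ρ_m.
e = Δ ρ_m/(ρ_m − ρ_c) = 0.298 km × 3.28/0.603 = 1.62 km.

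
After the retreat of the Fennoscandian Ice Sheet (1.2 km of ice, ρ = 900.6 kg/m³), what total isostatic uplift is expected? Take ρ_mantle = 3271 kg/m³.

0.33 km

Removing the load lets mantle flow back in; uplift u satisfies ρ_ice t = ρ_m u.
u = t ρ_ice/ρ_m = 1.2 km × 900.6/3271 = 0.33 km.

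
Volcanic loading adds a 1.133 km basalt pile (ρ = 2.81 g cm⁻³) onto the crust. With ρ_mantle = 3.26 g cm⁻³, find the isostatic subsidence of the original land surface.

0.977 km

Subaerial loading: s = t ρ_load / ρ_m.
s = 1.133 km × 2.81/3.26 = 0.977 km.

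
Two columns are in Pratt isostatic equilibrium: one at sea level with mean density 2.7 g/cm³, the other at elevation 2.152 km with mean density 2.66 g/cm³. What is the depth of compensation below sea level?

ρ_ref D = ρ (D + h) → D (ρ_ref − ρ) = ρ h.
D = ρ h/(ρ_ref − ρ) = 2.66 × 2.152 km/(2.7 − 2.66) = 143 km.

143 km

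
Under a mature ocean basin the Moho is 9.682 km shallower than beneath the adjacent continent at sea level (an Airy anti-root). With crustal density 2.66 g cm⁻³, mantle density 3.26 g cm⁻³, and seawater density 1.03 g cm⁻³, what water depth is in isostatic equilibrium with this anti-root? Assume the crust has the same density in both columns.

Replacing a thickness d of crust by seawater at the top must be balanced by replacing crust with mantle at the base: d (ρ_c − ρ_w) = a (ρ_m − ρ_c).
d = a (ρ_m − ρ_c)/(ρ_c − ρ_w) = 9.682 km × 0.6/1.63 = 3.56 km.

3.56 km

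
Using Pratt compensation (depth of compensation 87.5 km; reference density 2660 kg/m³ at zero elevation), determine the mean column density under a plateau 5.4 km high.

2510 kg/m³

Pratt balance: ρ_ref D = ρ (D + h).
ρ = ρ_ref D/(D + h) = 2660 × 87.5 km/(87.5 km + 5.4 km) = 2510 kg/m³.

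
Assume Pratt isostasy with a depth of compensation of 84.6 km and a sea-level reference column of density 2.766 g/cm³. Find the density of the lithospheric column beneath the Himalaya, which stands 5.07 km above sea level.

2.61 g/cm³

Pratt balance: ρ_ref D = ρ (D + h).
ρ = ρ_ref D/(D + h) = 2.766 × 84.6 km/(84.6 km + 5.07 km) = 2.61 g/cm³.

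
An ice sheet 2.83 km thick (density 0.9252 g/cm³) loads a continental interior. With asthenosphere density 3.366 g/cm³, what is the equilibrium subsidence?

For local isostatic compensation: the ice load ρ_ice t is balanced by mantle displaced below, ρ_m s.
s = t ρ_ice / ρ_m = 2.83 km × 0.9252/3.366 = 0.778 km.

0.778 km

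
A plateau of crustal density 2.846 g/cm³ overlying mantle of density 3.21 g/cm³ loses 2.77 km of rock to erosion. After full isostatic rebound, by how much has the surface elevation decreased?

0.314 km

Rebound u = e ρ_c/ρ_m = 2.77 km × 2.846/3.21 = 2.456 km.
Net surface drop = e − u = 2.77 km − 2.456 km = e (ρ_m − ρ_c)/ρ_m = 0.314 km.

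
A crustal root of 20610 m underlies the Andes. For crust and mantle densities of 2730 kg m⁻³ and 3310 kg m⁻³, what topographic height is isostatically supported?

4380 m

In Airy isostatic equilibrium: ρ_c h = (ρ_m − ρ_c) r.
h = r (ρ_m − ρ_c) / ρ_c = 20610 m × (3310 − 2730) / 2730 = 4380 m.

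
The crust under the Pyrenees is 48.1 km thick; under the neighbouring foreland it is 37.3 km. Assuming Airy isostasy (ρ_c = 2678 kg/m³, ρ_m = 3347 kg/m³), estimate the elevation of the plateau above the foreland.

Excess crust Δ = 48.1 km − 37.3 km = 10.8 km, split between elevation h and root r with h + r = Δ.
Airy balance ρ_c h = (ρ_m − ρ_c) r gives r = h ρ_c/(ρ_m − ρ_c), so h (1 + ρ_c/(ρ_m − ρ_c)) = Δ, i.e. h = Δ (ρ_m − ρ_c)/ρ_m.
h = 10.8 km × 669/3347 = 2.16 km.

2.16 km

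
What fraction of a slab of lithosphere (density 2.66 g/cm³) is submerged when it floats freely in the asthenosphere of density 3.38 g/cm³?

Submerged fraction = ρ_obj/ρ_fluid = 2.66/3.38 = 78.7%.

78.7%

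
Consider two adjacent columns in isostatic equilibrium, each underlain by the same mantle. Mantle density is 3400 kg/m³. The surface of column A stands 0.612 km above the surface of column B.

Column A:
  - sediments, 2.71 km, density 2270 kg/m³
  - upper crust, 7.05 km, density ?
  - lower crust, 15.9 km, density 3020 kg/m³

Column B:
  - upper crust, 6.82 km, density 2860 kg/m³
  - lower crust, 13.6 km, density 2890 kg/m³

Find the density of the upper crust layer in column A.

Take the compensation level at the base of the deeper column (depth z_c below the surface of column A) and equate Σ ρ_i t_i down to z_c; mantle fills any gap and the z_c terms cancel.
Column A: 2.71×2270 + 7.05×ρ + 15.9×3020 + (z_c − 25.66)×3400
Column B: 0.612×0 + 6.82×2860 + 13.6×2890 + (z_c − 0.612 − 20.42)×3400
The z_c×3400 term appears on both sides and cancels. Collect the known terms of each column as K = Σ(ρt)_known − 3400 × (depth of known layers): K_A = 54169.7 − 3400×25.66 = −33074.3; K_B = 58809.2 − 3400×(0.612 + 20.42) = −12699.6.
Balance: K_A + 7.05×ρ = K_B, so ρ = (K_B − K_A)/7.05 = 20374.7/7.05 = 2890 kg/m³.

2890 kg/m³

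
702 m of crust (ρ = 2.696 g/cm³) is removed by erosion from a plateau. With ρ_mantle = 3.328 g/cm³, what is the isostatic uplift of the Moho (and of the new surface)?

Unloading: uplift u = e ρ_c/ρ_m = 702 m × 2.696/3.328 = 569 m.

569 m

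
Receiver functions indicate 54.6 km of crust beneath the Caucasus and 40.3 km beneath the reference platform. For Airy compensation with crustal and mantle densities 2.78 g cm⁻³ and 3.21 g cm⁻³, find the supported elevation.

Excess crust Δ = 54.6 km − 40.3 km = 14.3 km, split between elevation h and root r with h + r = Δ.
Airy balance ρ_c h = (ρ_m − ρ_c) r gives r = h ρ_c/(ρ_m − ρ_c), so h (1 + ρ_c/(ρ_m − ρ_c)) = Δ, i.e. h = Δ (ρ_m − ρ_c)/ρ_m.
h = 14.3 km × 0.43/3.21 = 1.92 km.

1.92 km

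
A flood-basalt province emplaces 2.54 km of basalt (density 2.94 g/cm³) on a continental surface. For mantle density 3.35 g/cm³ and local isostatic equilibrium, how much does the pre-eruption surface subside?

2.23 km

Subaerial loading: s = t ρ_load / ρ_m.
s = 2.54 km × 2.94/3.35 = 2.23 km.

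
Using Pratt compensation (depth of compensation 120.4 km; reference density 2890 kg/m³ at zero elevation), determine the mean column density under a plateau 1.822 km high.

Pratt balance: ρ_ref D = ρ (D + h).
ρ = ρ_ref D/(D + h) = 2890 × 120.4 km/(120.4 km + 1.822 km) = 2850 kg/m³.

2850 kg/m³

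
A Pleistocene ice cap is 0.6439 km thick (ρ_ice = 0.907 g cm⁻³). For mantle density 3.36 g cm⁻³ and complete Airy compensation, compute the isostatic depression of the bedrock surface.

Equating mass per unit area of the two columns: the ice load ρ_ice t is balanced by mantle displaced below, ρ_m s.
s = t ρ_ice / ρ_m = 0.6439 km × 0.907/3.36 = 0.174 km.

0.174 km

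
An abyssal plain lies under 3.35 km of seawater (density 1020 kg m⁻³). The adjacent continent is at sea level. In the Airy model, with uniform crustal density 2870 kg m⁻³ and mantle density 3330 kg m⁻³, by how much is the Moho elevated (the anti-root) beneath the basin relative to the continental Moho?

Equating mass per unit area of the two columns: replacing crust with seawater at the top is compensated by replacing crust with mantle at the base: d (ρ_c − ρ_w) = a (ρ_m − ρ_c).
a = d (ρ_c − ρ_w)/(ρ_m − ρ_c) = 3.35 km × 1850/460 = 13.5 km.

13.5 km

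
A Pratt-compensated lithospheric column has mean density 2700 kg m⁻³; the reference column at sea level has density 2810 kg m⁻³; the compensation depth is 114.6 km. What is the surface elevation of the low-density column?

ρ_ref D = ρ (D + h) → h = D (ρ_ref − ρ)/ρ.
h = 114.6 km × (2810 − 2700)/2700 = 4.67 km.

4.67 km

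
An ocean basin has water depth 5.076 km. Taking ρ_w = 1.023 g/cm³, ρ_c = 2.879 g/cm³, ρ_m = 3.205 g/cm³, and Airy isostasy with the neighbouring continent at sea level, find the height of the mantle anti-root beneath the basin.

In Airy isostatic equilibrium: replacing crust with seawater at the top is compensated by replacing crust with mantle at the base: d (ρ_c − ρ_w) = a (ρ_m − ρ_c).
a = d (ρ_c − ρ_w)/(ρ_m − ρ_c) = 5.076 km × 1.856/0.326 = 28.9 km.

28.9 km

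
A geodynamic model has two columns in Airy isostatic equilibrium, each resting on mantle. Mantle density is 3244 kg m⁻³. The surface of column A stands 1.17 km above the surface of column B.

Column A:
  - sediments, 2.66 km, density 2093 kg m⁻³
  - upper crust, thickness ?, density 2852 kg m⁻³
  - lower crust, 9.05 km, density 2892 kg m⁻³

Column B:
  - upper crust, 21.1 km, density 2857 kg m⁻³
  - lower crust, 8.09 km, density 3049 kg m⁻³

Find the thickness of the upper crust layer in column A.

Take the compensation level at the base of the deeper column (depth z_c below the surface of column A) and equate Σ ρ_i t_i down to z_c; mantle fills any gap and the z_c terms cancel.
Column A: 2.66×2093 + x×2852 + 9.05×2892 + (z_c − 11.71 − x)×3244
Column B: 1.17×0 + 21.1×2857 + 8.09×3049 + (z_c − 1.17 − 29.19)×3244
The z_c×3244 term appears on both sides and cancels. Collect the known terms of each column as K = Σ(ρt)_known − 3244 × (depth of known layers): K_A = 31739.98 − 3244×11.71 = −6247.26; K_B = 84949.11 − 3244×(1.17 + 29.19) = −13538.73.
Balance: K_A − x×(3244 − 2852) = K_B, so x = (K_A − K_B)/(3244 − 2852) = 7291.47/392 = 18.6 km.

18.6 km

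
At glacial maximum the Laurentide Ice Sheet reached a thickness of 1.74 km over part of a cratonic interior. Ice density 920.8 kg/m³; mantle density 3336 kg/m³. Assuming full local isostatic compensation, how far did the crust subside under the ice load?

Balancing pressure at the compensation depth: the ice load ρ_ice t is balanced by mantle displaced below, ρ_m s.
s = t ρ_ice / ρ_m = 1.74 km × 920.8/3336 = 0.48 km.

0.48 km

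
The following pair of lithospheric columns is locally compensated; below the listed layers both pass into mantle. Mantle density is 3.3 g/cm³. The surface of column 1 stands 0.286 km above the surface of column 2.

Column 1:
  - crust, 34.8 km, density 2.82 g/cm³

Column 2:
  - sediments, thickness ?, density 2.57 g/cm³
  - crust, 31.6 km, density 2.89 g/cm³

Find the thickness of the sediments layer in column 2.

3.84 km

Take the compensation level at the base of the deeper column (depth z_c below the surface of column 1) and equate Σ ρ_i t_i down to z_c; mantle fills any gap and the z_c terms cancel.
Column 1: 34.8×2.82 + (z_c − 34.8)×3.3
Column 2: 0.286×0 + x×2.57 + 31.6×2.89 + (z_c − 0.286 − 31.6 − x)×3.3
The z_c×3.3 term appears on both sides and cancels. Collect the known terms of each column as K = Σ(ρt)_known − 3.3 × (depth of known layers): K_1 = 98.136 − 3.3×34.8 = −16.704; K_2 = 91.324 − 3.3×(0.286 + 31.6) = −13.8998.
Balance: K_1 = K_2 − x×(3.3 − 2.57), so x = (K_2 − K_1)/(3.3 − 2.57) = 2.8042/0.73 = 3.84 km.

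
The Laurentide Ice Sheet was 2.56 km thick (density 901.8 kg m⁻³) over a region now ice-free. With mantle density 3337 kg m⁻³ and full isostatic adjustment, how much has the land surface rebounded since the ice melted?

0.692 km

Removing the load lets mantle flow back in; uplift u satisfies ρ_ice t = ρ_m u.
u = t ρ_ice/ρ_m = 2.56 km × 901.8/3337 = 0.692 km.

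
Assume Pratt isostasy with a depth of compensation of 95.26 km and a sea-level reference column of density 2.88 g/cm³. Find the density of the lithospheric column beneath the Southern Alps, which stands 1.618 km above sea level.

Pratt balance: ρ_ref D = ρ (D + h).
ρ = ρ_ref D/(D + h) = 2.88 × 95.26 km/(95.26 km + 1.618 km) = 2.83 g/cm³.

2.83 g/cm³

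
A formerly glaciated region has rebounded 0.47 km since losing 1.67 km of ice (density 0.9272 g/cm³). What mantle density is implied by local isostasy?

3.29 g/cm³

ρ_m = ρ_ice t / u = 0.9272 × 1.67 km/0.47 km = 3.29 g/cm³.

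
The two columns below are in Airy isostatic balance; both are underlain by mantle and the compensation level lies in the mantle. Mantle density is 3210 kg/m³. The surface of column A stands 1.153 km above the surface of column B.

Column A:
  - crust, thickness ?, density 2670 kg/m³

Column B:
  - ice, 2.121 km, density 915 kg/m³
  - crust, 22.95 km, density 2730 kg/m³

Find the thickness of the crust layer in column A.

Take the compensation level at the base of the deeper column (depth z_c below the surface of column A) and equate Σ ρ_i t_i down to z_c; mantle fills any gap and the z_c terms cancel.
Column A: x×2670 + (z_c − 0 − x)×3210
Column B: 1.153×0 + 2.121×915 + 22.95×2730 + (z_c − 1.153 − 25.071)×3210
The z_c×3210 term appears on both sides and cancels. Collect the known terms of each column as K = Σ(ρt)_known − 3210 × (depth of known layers): K_A = 0 − 3210×0 = 0; K_B = 64594.215 − 3210×(1.153 + 25.071) = −19584.825.
Balance: K_A − x×(3210 − 2670) = K_B, so x = (K_A − K_B)/(3210 − 2670) = 19584.8/540 = 36.3 km.

36.3 km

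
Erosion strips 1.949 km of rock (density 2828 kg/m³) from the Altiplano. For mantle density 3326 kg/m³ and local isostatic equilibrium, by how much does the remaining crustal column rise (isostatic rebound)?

Unloading: uplift u = e ρ_c/ρ_m = 1.949 km × 2828/3326 = 1.66 km.

1.66 km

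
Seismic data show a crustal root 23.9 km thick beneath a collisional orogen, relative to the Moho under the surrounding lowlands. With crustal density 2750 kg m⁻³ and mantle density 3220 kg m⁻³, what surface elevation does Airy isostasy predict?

4.08 km

Balancing pressure at the compensation depth: ρ_c h = (ρ_m − ρ_c) r.
h = r (ρ_m − ρ_c) / ρ_c = 23.9 km × (3220 − 2750) / 2750 = 4.08 km.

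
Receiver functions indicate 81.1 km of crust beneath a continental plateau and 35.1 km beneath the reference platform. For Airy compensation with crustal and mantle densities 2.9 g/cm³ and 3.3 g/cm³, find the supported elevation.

Excess crust Δ = 81.1 km − 35.1 km = 46 km, split between elevation h and root r with h + r = Δ.
Airy balance ρ_c h = (ρ_m − ρ_c) r gives r = h ρ_c/(ρ_m − ρ_c), so h (1 + ρ_c/(ρ_m − ρ_c)) = Δ, i.e. h = Δ (ρ_m − ρ_c)/ρ_m.
h = 46 km × 0.4/3.3 = 5.58 km.

5.58 km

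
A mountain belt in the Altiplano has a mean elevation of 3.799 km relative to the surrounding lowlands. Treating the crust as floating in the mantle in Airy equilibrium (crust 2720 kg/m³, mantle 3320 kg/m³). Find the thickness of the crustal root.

By Archimedes' principle applied to the lithosphere: the weight of the topography is balanced by the buoyancy of the root, ρ_c h = (ρ_m − ρ_c) r.
r = h · ρ_c / (ρ_m − ρ_c) = 3.799 km × 2720 / (3320 − 2720) = 17.2 km.

17.2 km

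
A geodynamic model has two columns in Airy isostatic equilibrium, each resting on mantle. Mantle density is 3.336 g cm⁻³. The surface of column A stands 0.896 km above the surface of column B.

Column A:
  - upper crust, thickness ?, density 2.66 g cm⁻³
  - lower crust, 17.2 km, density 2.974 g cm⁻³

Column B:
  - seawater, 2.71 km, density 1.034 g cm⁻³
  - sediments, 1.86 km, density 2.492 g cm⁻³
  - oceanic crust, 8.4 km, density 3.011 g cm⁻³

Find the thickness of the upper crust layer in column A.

10.8 km

Take the compensation level at the base of the deeper column (depth z_c below the surface of column A) and equate Σ ρ_i t_i down to z_c; mantle fills any gap and the z_c terms cancel.
Column A: x×2.66 + 17.2×2.974 + (z_c − 17.2 − x)×3.336
Column B: 0.896×0 + 2.71×1.034 + 1.86×2.492 + 8.4×3.011 + (z_c − 0.896 − 12.97)×3.336
The z_c×3.336 term appears on both sides and cancels. Collect the known terms of each column as K = Σ(ρt)_known − 3.336 × (depth of known layers): K_A = 51.1528 − 3.336×17.2 = −6.2264; K_B = 32.72966 − 3.336×(0.896 + 12.97) = −13.527316.
Balance: K_A − x×(3.336 − 2.66) = K_B, so x = (K_A − K_B)/(3.336 − 2.66) = 7.30092/0.676 = 10.8 km.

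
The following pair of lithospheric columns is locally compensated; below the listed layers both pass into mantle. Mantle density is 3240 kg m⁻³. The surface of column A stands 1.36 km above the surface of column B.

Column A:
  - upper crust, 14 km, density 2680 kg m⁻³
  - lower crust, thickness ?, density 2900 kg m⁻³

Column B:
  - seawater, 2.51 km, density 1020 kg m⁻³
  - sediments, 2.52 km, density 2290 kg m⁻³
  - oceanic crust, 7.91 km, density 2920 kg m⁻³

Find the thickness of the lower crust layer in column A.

20.8 km

Take the compensation level at the base of the deeper column (depth z_c below the surface of column A) and equate Σ ρ_i t_i down to z_c; mantle fills any gap and the z_c terms cancel.
Column A: 14×2680 + x×2900 + (z_c − 14 − x)×3240
Column B: 1.36×0 + 2.51×1020 + 2.52×2290 + 7.91×2920 + (z_c − 1.36 − 12.94)×3240
The z_c×3240 term appears on both sides and cancels. Collect the known terms of each column as K = Σ(ρt)_known − 3240 × (depth of known layers): K_A = 37520 − 3240×14 = −7840; K_B = 31428.2 − 3240×(1.36 + 12.94) = −14903.8.
Balance: K_A − x×(3240 − 2900) = K_B, so x = (K_A − K_B)/(3240 − 2900) = 7063.8/340 = 20.8 km.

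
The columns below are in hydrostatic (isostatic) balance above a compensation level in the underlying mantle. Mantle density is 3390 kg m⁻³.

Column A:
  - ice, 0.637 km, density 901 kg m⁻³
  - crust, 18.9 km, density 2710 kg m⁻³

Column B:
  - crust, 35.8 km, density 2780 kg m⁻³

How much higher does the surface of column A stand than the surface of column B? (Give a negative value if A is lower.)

−2.18 km

For any compensation level in the mantle, the mantle terms cancel and isostasy reduces to e = (Σt_A − Σt_B) − (Σ(ρt)_A − Σ(ρt)_B) / ρ_m.
Σt_A = 19.537 km; Σt_B = 35.8 km; Σ(ρt)_A = 51792.937; Σ(ρt)_B = 99524 (in km·kg m⁻³).
e = (19.537 − 35.8) − (51792.937 − 99524) / 3390 = −2.18 km.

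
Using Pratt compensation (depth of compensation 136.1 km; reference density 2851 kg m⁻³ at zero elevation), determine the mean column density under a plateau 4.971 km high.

Pratt balance: ρ_ref D = ρ (D + h).
ρ = ρ_ref D/(D + h) = 2851 × 136.1 km/(136.1 km + 4.971 km) = 2750 kg m⁻³.

2750 kg m⁻³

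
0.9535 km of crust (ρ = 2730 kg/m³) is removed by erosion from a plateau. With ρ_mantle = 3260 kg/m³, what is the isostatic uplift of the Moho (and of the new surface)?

0.798 km

Unloading: uplift u = e ρ_c/ρ_m = 0.9535 km × 2730/3260 = 0.798 km.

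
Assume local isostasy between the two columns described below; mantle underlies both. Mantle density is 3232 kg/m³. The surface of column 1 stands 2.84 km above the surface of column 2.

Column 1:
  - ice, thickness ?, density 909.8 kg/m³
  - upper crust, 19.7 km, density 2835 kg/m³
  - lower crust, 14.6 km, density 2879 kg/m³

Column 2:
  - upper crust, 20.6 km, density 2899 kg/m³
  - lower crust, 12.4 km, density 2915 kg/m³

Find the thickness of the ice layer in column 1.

3.01 km

Take the compensation level at the base of the deeper column (depth z_c below the surface of column 1) and equate Σ ρ_i t_i down to z_c; mantle fills any gap and the z_c terms cancel.
Column 1: x×909.8 + 19.7×2835 + 14.6×2879 + (z_c − 34.3 − x)×3232
Column 2: 2.84×0 + 20.6×2899 + 12.4×2915 + (z_c − 2.84 − 33)×3232
The z_c×3232 term appears on both sides and cancels. Collect the known terms of each column as K = Σ(ρt)_known − 3232 × (depth of known layers): K_1 = 97882.9 − 3232×34.3 = −12974.7; K_2 = 95865.4 − 3232×(2.84 + 33) = −19969.48.
Balance: K_1 − x×(3232 − 909.8) = K_2, so x = (K_1 − K_2)/(3232 − 909.8) = 6994.78/2322.2 = 3.01 km.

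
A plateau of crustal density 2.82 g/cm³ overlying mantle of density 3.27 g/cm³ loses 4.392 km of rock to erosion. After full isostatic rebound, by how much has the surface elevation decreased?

0.604 km

Rebound u = e ρ_c/ρ_m = 4.392 km × 2.82/3.27 = 3.788 km.
Net surface drop = e − u = 4.392 km − 3.788 km = e (ρ_m − ρ_c)/ρ_m = 0.604 km.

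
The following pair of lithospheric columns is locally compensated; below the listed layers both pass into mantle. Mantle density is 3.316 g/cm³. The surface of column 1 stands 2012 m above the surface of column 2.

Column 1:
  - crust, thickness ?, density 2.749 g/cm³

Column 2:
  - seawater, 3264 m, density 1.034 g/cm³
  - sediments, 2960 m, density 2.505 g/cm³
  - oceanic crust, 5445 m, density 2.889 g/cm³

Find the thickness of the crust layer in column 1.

33200 m

Take the compensation level at the base of the deeper column (depth z_c below the surface of column 1) and equate Σ ρ_i t_i down to z_c; mantle fills any gap and the z_c terms cancel.
Column 1: x×2.749 + (z_c − 0 − x)×3.316
Column 2: 2012×0 + 3264×1.034 + 2960×2.505 + 5445×2.889 + (z_c − 2012 − 11669)×3.316
The z_c×3.316 term appears on both sides and cancels. Collect the known terms of each column as K = Σ(ρt)_known − 3.316 × (depth of known layers): K_1 = 0 − 3.316×0 = 0; K_2 = 26520.381 − 3.316×(2012 + 11669) = −18845.815.
Balance: K_1 − x×(3.316 − 2.749) = K_2, so x = (K_1 − K_2)/(3.316 − 2.749) = 18845.8/0.567 = 33200 m.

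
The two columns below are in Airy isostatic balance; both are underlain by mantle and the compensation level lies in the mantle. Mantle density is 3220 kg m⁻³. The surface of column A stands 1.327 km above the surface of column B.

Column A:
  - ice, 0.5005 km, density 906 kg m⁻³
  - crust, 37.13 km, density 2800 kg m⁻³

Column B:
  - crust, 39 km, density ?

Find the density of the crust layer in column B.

2900 kg m⁻³

Take the compensation level at the base of the deeper column (depth z_c below the surface of column A) and equate Σ ρ_i t_i down to z_c; mantle fills any gap and the z_c terms cancel.
Column A: 0.5005×906 + 37.13×2800 + (z_c − 37.6305)×3220
Column B: 1.327×0 + 39×ρ + (z_c − 1.327 − 39)×3220
The z_c×3220 term appears on both sides and cancels. Collect the known terms of each column as K = Σ(ρt)_known − 3220 × (depth of known layers): K_A = 104417.453 − 3220×37.6305 = −16752.757; K_B = 0 − 3220×(1.327 + 39) = −129852.94.
Balance: K_A = K_B + 39×ρ, so ρ = (K_A − K_B)/39 = 113100/39 = 2900 kg m⁻³.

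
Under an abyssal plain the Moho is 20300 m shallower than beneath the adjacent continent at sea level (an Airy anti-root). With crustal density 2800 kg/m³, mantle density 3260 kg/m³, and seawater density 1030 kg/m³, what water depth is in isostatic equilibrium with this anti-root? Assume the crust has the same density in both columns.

Replacing a thickness d of crust by seawater at the top must be balanced by replacing crust with mantle at the base: d (ρ_c − ρ_w) = a (ρ_m − ρ_c).
d = a (ρ_m − ρ_c)/(ρ_c − ρ_w) = 20300 m × 460/1770 = 5280 m.

5280 m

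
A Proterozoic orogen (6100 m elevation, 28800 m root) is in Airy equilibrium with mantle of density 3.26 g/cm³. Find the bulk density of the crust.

2.69 g/cm³

ρ_c h = (ρ_m − ρ_c) r → ρ_c (h + r) = ρ_m r → ρ_c = ρ_m r / (h + r).
ρ_c = 3.26 × 28800 m / (6100 m + 28800 m) = 2.69 g/cm³.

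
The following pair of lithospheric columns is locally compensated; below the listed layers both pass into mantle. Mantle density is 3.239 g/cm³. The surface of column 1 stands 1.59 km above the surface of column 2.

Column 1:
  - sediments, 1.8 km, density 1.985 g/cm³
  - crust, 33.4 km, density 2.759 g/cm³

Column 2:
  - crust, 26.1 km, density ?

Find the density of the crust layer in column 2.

2.74 g/cm³

Take the compensation level at the base of the deeper column (depth z_c below the surface of column 1) and equate Σ ρ_i t_i down to z_c; mantle fills any gap and the z_c terms cancel.
Column 1: 1.8×1.985 + 33.4×2.759 + (z_c − 35.2)×3.239
Column 2: 1.59×0 + 26.1×ρ + (z_c − 1.59 − 26.1)×3.239
The z_c×3.239 term appears on both sides and cancels. Collect the known terms of each column as K = Σ(ρt)_known − 3.239 × (depth of known layers): K_1 = 95.7236 − 3.239×35.2 = −18.2892; K_2 = 0 − 3.239×(1.59 + 26.1) = −89.68791.
Balance: K_1 = K_2 + 26.1×ρ, so ρ = (K_1 − K_2)/26.1 = 71.3987/26.1 = 2.74 g/cm³.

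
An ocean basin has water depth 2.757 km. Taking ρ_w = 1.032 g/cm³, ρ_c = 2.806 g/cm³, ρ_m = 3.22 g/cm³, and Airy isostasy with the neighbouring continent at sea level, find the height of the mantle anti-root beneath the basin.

11.8 km

Balancing pressure at the compensation depth: replacing crust with seawater at the top is compensated by replacing crust with mantle at the base: d (ρ_c − ρ_w) = a (ρ_m − ρ_c).
a = d (ρ_c − ρ_w)/(ρ_m − ρ_c) = 2.757 km × 1.774/0.414 = 11.8 km.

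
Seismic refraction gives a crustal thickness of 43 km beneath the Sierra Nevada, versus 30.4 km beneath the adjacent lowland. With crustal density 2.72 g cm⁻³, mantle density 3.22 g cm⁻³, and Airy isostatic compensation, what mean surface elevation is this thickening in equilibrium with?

Excess crust Δ = 43 km − 30.4 km = 12.6 km, split between elevation h and root r with h + r = Δ.
Airy balance ρ_c h = (ρ_m − ρ_c) r gives r = h ρ_c/(ρ_m − ρ_c), so h (1 + ρ_c/(ρ_m − ρ_c)) = Δ, i.e. h = Δ (ρ_m − ρ_c)/ρ_m.
h = 12.6 km × 0.5/3.22 = 1.96 km.

1.96 km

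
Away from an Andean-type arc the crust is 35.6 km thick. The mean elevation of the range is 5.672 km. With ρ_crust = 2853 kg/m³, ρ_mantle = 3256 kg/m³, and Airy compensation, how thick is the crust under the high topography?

Root depth r = h ρ_c / (ρ_m − ρ_c) = 5.672 km × 2853 / 403 = 40.15 km.
Total thickness = T + h + r = 35.6 km + 5.672 km + 40.15 km = 81.4 km.

81.4 km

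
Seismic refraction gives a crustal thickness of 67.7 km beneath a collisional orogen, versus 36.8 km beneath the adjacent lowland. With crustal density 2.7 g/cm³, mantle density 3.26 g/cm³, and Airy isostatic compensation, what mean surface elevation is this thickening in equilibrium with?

Excess crust Δ = 67.7 km − 36.8 km = 30.9 km, split between elevation h and root r with h + r = Δ.
Airy balance ρ_c h = (ρ_m − ρ_c) r gives r = h ρ_c/(ρ_m − ρ_c), so h (1 + ρ_c/(ρ_m − ρ_c)) = Δ, i.e. h = Δ (ρ_m − ρ_c)/ρ_m.
h = 30.9 km × 0.56/3.26 = 5.31 km.

5.31 km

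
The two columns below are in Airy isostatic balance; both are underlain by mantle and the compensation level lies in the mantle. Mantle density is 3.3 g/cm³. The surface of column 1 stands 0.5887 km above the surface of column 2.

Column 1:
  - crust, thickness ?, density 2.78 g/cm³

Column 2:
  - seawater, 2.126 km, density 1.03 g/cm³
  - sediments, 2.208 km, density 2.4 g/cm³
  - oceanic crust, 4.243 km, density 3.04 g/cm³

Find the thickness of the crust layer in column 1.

Take the compensation level at the base of the deeper column (depth z_c below the surface of column 1) and equate Σ ρ_i t_i down to z_c; mantle fills any gap and the z_c terms cancel.
Column 1: x×2.78 + (z_c − 0 − x)×3.3
Column 2: 0.5887×0 + 2.126×1.03 + 2.208×2.4 + 4.243×3.04 + (z_c − 0.5887 − 8.577)×3.3
The z_c×3.3 term appears on both sides and cancels. Collect the known terms of each column as K = Σ(ρt)_known − 3.3 × (depth of known layers): K_1 = 0 − 3.3×0 = 0; K_2 = 20.3877 − 3.3×(0.5887 + 8.577) = −9.85911.
Balance: K_1 − x×(3.3 − 2.78) = K_2, so x = (K_1 − K_2)/(3.3 − 2.78) = 9.85911/0.52 = 19 km.

19 km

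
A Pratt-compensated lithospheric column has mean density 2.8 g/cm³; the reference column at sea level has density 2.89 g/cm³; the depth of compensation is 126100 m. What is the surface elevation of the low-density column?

4050 m

ρ_ref D = ρ (D + h) → h = D (ρ_ref − ρ)/ρ.
h = 126100 m × (2.89 − 2.8)/2.8 = 4050 m.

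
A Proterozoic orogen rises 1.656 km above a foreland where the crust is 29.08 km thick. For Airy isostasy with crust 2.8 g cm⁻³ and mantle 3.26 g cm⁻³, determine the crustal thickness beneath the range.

Root depth r = h ρ_c / (ρ_m − ρ_c) = 1.656 km × 2.8 / 0.46 = 10.08 km.
Total thickness = T + h + r = 29.08 km + 1.656 km + 10.08 km = 40.8 km.

40.8 km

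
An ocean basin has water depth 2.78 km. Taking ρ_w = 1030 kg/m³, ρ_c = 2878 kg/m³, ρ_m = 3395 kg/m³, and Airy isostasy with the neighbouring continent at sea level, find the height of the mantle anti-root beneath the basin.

Equating mass per unit area of the two columns: replacing crust with seawater at the top is compensated by replacing crust with mantle at the base: d (ρ_c − ρ_w) = a (ρ_m − ρ_c).
a = d (ρ_c − ρ_w)/(ρ_m − ρ_c) = 2.78 km × 1848/517 = 9.94 km.

9.94 km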